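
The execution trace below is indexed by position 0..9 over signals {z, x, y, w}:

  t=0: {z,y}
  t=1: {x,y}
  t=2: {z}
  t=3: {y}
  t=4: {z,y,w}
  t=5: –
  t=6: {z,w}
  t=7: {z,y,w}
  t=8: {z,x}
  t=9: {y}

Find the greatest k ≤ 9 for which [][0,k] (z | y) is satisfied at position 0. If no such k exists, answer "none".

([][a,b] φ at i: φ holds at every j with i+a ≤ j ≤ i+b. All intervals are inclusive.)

4

(z | y) must hold from j=0 onward; find where it first fails.
  j=0: holds
  j=1: holds
  j=2: holds
  j=3: holds
  j=4: holds
  j=5: fails
Holds on [0,4], so largest k = 4.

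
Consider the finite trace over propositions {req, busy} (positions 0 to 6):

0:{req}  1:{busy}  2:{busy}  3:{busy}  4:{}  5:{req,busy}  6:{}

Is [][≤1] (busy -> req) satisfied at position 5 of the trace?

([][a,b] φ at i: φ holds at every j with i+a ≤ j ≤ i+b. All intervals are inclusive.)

Yes

Check (busy -> req) at every j in [5,6]:
  j=5: antecedent true; consequent true → ✓
  j=6: antecedent false → ✓
All positions satisfy it → formula holds.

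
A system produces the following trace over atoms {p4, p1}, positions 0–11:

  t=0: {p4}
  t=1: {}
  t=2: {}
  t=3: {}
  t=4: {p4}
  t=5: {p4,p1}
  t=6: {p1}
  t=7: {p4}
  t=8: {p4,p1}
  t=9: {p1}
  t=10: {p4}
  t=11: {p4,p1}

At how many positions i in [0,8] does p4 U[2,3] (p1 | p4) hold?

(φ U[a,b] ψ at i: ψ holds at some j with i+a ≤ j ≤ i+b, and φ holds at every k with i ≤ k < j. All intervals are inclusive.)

2

Evaluate at each i in [0,8]:
  i=0: ✗ (no rhs in [2,3])
  i=1: ✗ (lhs fails at k=1 before rhs at j=4)
  i=2: ✗ (lhs fails at k=2 before rhs at j=4)
  i=3: ✗ (lhs fails at k=3 before rhs at j=5)
  i=4: ✓ (rhs at j=6; lhs holds on [4,5])
  i=5: ✗ (lhs fails at k=6 before rhs at j=7)
  i=6: ✗ (lhs fails at k=6 before rhs at j=8)
  i=7: ✓ (rhs at j=9; lhs holds on [7,8])
  i=8: ✗ (lhs fails at k=9 before rhs at j=10)
Positions where it holds: {4, 7} → 2.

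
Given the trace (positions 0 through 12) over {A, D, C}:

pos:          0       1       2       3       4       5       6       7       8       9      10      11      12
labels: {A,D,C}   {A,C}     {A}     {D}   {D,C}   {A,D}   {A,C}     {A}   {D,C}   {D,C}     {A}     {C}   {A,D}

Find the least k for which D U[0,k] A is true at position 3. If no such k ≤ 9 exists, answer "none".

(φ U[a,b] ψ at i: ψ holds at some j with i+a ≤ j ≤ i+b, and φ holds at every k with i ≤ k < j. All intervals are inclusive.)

Need earliest j ≥ 3 with A, and D at every k in [3,j-1].
  j=3: rhs fails.
  j=4: rhs fails.
  j=5: rhs holds; lhs holds on [3,4]. k = 2.

2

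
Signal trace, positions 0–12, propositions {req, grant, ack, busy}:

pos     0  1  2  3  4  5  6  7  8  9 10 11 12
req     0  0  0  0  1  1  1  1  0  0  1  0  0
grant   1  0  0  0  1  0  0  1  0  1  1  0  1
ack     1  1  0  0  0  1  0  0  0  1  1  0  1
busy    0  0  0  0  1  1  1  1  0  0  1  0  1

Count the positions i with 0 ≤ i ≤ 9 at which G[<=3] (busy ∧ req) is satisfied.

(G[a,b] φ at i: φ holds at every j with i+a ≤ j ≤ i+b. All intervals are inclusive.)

1

Evaluate at each i in [0,9]:
  i=0: ✗ (fails at j=0)
  i=1: ✗ (fails at j=1)
  i=2: ✗ (fails at j=2)
  i=3: ✗ (fails at j=3)
  i=4: ✓ (all of [4,7])
  i=5: ✗ (fails at j=8)
  i=6: ✗ (fails at j=8)
  i=7: ✗ (fails at j=8)
  i=8: ✗ (fails at j=8)
  i=9: ✗ (fails at j=9)
Positions where it holds: {4} → 1.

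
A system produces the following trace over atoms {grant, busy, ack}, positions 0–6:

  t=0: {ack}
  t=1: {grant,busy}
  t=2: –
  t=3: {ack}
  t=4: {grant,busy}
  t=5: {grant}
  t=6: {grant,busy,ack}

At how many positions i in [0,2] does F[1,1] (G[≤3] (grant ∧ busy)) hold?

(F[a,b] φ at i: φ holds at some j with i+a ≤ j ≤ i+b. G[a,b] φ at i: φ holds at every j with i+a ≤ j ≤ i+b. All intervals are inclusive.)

0

Evaluate at each i in [0,2]:
  i=0: ✗ (none in [1,1])
  i=1: ✗ (none in [2,2])
  i=2: ✗ (none in [3,3])
Positions where it holds: {} → 0.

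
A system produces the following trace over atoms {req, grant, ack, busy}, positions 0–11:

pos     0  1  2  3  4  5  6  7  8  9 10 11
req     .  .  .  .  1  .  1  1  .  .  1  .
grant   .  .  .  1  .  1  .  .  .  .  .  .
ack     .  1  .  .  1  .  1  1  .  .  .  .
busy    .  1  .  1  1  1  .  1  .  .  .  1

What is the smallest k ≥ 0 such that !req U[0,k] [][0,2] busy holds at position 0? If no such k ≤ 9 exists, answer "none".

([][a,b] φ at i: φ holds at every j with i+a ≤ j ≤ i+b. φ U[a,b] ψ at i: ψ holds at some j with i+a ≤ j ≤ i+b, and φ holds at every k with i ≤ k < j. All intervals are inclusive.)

3

Need earliest j ≥ 0 with [][0,2] busy, and !req at every k in [0,j-1].
  j=0: rhs fails.
  j=1: rhs fails.
  j=2: rhs fails.
  j=3: rhs holds; lhs holds on [0,2]. k = 3.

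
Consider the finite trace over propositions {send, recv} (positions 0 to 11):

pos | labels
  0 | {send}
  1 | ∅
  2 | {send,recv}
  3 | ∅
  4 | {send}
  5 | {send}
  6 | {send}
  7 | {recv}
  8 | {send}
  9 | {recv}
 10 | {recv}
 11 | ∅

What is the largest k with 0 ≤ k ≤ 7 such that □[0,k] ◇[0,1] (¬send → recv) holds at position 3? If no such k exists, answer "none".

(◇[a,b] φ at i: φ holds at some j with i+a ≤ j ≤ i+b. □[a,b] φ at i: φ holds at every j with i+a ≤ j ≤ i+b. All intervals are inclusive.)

◇[0,1] (¬send → recv) must hold from j=3 onward; find where it first fails.
  j=3: holds
  j=4: holds
  j=5: holds
  j=6: holds
  j=7: holds
  j=8: holds
  j=9: holds
  j=10: holds
Holds through j=10; largest k = 7.

7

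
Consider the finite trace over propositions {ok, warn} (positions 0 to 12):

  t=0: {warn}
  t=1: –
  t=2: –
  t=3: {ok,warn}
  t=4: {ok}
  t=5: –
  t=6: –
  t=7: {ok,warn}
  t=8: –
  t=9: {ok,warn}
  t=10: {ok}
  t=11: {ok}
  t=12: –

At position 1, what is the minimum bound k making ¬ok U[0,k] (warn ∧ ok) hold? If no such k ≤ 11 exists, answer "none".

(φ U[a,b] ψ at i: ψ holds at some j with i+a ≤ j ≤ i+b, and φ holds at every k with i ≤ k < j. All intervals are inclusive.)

2

Need earliest j ≥ 1 with (warn ∧ ok), and ¬ok at every k in [1,j-1].
  j=1: rhs fails.
  j=2: rhs fails.
  j=3: rhs holds; lhs holds on [1,2]. k = 2.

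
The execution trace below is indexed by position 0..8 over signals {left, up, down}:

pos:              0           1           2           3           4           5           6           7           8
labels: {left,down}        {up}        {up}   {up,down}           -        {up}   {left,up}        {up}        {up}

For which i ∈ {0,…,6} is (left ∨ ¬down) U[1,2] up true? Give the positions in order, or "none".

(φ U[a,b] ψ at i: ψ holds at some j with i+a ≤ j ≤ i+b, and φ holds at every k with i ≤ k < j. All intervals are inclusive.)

Evaluate at each i in [0,6]:
  i=0: ✓ (rhs at j=1; lhs holds on [0,0])
  i=1: ✓ (rhs at j=2; lhs holds on [1,1])
  i=2: ✓ (rhs at j=3; lhs holds on [2,2])
  i=3: ✗ (lhs fails at k=3 before rhs at j=5)
  i=4: ✓ (rhs at j=5; lhs holds on [4,4])
  i=5: ✓ (rhs at j=6; lhs holds on [5,5])
  i=6: ✓ (rhs at j=7; lhs holds on [6,6])

0, 1, 2, 4, 5, 6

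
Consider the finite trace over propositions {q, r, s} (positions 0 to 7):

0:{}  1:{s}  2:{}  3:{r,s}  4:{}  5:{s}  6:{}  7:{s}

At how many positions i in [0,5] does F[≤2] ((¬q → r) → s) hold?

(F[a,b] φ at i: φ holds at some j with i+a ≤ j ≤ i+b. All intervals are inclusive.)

6

Evaluate at each i in [0,5]:
  i=0: ✓ (witness j=0)
  i=1: ✓ (witness j=1)
  i=2: ✓ (witness j=2)
  i=3: ✓ (witness j=3)
  i=4: ✓ (witness j=4)
  i=5: ✓ (witness j=5)
Positions where it holds: {0, 1, 2, 3, 4, 5} → 6.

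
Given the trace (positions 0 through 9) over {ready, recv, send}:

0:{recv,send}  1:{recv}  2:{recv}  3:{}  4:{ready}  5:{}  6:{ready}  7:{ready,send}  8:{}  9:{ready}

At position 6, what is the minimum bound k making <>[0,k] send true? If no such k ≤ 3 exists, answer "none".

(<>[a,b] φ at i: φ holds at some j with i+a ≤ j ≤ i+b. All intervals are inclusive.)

1

Scan j = 6,7,… for send:
  j=6: fails
  j=7: holds
First hit at j=7, so smallest k = 7-6 = 1.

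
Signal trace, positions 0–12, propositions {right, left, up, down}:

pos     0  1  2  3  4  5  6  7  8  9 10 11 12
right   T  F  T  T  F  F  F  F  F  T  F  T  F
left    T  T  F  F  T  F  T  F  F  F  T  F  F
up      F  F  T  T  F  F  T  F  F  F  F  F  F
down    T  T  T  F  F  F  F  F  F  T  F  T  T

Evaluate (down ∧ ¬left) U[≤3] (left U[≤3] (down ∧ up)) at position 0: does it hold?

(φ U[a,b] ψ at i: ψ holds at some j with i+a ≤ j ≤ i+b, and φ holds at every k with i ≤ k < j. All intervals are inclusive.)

True

Need some j in [0,3] with (left U[≤3] (down ∧ up)), and (down ∧ ¬left) at every k in [0,j-1].
  j=0: (left U[≤3] (down ∧ up)) holds; no prefix to check → satisfied.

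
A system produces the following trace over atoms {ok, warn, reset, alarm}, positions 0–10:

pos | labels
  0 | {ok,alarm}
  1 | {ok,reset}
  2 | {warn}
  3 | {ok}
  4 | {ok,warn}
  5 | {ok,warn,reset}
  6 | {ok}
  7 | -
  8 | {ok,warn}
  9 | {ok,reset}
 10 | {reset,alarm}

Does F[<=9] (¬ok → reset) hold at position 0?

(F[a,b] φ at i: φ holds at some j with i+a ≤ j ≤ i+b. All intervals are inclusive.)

Check (¬ok → reset) at each j in [0,9]:
  j=0: true
  j=1: true
  j=2: false
  j=3: true
  j=4: true
  j=5: true
  j=6: true
  j=7: false
  j=8: true
  j=9: true
Found at j=0 → formula holds.

Yes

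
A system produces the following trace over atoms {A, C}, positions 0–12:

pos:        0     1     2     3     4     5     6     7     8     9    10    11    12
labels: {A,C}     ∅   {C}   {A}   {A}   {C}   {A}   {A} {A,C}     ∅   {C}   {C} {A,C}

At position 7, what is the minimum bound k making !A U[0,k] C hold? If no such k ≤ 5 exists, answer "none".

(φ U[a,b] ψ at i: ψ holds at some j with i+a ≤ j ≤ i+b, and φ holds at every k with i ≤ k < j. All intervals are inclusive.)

none

Need earliest j ≥ 7 with C, and !A at every k in [7,j-1].
  j=7: rhs fails.
  j=8: rhs holds but lhs fails at k=7.
  j=9: rhs fails.
  j=10: rhs holds but lhs fails at k=7.
  j=11: rhs holds but lhs fails at k=7.
  j=12: rhs holds but lhs fails at k=7.
No witness within the range → none.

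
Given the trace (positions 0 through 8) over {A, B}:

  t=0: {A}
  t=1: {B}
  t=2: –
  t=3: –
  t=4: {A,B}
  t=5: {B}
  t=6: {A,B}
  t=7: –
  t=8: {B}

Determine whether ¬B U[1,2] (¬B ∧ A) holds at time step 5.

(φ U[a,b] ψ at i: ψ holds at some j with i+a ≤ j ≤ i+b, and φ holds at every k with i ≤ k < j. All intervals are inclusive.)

False

Need some j in [6,7] with (¬B ∧ A), and ¬B at every k in [5,j-1].
  j=6: (¬B ∧ A) false.
  j=7: (¬B ∧ A) false.
No j in the window works → until fails.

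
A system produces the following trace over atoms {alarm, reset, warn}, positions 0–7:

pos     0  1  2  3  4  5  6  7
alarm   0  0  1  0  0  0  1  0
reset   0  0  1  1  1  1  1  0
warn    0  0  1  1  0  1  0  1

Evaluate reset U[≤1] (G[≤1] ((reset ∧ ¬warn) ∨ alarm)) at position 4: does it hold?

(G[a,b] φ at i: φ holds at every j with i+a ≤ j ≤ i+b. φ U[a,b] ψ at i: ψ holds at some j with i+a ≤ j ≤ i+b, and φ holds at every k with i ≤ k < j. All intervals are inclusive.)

Need some j in [4,5] with G[≤1] ((reset ∧ ¬warn) ∨ alarm), and reset at every k in [4,j-1].
  j=4: G[≤1] ((reset ∧ ¬warn) ∨ alarm) — fails at 5.
  j=5: G[≤1] ((reset ∧ ¬warn) ∨ alarm) — fails at 5.
No j in the window works → until fails.

No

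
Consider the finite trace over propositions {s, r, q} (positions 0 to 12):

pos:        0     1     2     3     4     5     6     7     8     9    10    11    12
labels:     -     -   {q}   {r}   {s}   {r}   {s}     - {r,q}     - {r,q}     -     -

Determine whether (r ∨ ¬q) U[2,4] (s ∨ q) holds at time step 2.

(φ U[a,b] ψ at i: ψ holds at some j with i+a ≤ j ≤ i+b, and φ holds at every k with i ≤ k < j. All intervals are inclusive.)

False

Need some j in [4,6] with (s ∨ q), and (r ∨ ¬q) at every k in [2,j-1].
  j=4: (s ∨ q) holds, but (r ∨ ¬q) fails at k=2 → not this j.
  j=5: (s ∨ q) false.
  j=6: (s ∨ q) holds, but (r ∨ ¬q) fails at k=2 → not this j.
No j in the window works → until fails.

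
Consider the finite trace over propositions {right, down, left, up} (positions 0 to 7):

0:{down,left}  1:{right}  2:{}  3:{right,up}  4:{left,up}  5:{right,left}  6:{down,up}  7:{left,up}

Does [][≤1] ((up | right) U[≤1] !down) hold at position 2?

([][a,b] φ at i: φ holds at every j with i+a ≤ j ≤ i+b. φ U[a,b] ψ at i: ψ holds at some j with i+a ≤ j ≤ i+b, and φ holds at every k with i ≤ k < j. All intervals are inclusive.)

Holds

Check ((up | right) U[≤1] !down) at every j in [2,3]:
  j=2: holds
  j=3: holds
All positions satisfy it → formula holds.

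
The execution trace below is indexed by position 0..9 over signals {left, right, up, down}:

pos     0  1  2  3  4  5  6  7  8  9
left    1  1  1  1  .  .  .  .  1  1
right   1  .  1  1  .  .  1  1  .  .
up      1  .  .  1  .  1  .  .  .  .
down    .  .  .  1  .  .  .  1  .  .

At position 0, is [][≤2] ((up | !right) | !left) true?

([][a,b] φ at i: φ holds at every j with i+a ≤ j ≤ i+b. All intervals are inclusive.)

Does not hold

Check ((up | !right) | !left) at every j in [0,2]:
  j=0: true
  j=1: true
  j=2: false
Fails at j=2 → formula fails.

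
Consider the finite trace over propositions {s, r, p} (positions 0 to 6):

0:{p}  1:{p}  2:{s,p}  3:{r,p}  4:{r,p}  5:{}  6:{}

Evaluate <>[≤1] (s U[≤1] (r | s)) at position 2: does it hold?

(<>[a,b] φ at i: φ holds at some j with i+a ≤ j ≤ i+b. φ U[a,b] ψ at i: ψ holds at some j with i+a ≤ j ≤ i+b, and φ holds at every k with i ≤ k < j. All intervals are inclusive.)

True

Check (s U[≤1] (r | s)) at each j in [2,3]:
  j=2: holds
  j=3: holds
Found at j=2 → formula holds.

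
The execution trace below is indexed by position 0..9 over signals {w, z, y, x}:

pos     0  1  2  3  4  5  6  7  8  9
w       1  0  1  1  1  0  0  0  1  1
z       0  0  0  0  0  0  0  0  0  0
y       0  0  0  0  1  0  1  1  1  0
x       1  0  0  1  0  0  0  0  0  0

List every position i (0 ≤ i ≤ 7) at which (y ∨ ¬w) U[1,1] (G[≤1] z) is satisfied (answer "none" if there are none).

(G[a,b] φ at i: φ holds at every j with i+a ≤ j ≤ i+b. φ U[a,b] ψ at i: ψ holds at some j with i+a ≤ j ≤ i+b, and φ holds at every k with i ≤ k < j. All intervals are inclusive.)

Evaluate at each i in [0,7]:
  i=0: ✗ (no rhs in [1,1])
  i=1: ✗ (no rhs in [2,2])
  i=2: ✗ (no rhs in [3,3])
  i=3: ✗ (no rhs in [4,4])
  i=4: ✗ (no rhs in [5,5])
  i=5: ✗ (no rhs in [6,6])
  i=6: ✗ (no rhs in [7,7])
  i=7: ✗ (no rhs in [8,8])

none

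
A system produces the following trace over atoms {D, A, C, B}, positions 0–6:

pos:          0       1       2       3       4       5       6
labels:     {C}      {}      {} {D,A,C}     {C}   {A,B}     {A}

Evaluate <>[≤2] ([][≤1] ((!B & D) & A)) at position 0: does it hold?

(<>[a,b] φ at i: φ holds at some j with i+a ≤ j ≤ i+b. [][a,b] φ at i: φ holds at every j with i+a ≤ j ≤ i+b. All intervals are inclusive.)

No

Check [][≤1] ((!B & D) & A) at each j in [0,2]:
  j=0: fails at 0
  j=1: fails at 1
  j=2: fails at 2
No position in the window satisfies it → formula fails.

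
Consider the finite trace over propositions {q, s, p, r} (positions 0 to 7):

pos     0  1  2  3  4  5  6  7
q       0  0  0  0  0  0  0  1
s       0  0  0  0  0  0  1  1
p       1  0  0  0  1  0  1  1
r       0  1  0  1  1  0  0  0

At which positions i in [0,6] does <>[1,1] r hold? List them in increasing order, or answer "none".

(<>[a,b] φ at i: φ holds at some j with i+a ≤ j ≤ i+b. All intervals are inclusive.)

Evaluate at each i in [0,6]:
  i=0: ✓ (witness j=1)
  i=1: ✗ (none in [2,2])
  i=2: ✓ (witness j=3)
  i=3: ✓ (witness j=4)
  i=4: ✗ (none in [5,5])
  i=5: ✗ (none in [6,6])
  i=6: ✗ (none in [7,7])

0, 2, 3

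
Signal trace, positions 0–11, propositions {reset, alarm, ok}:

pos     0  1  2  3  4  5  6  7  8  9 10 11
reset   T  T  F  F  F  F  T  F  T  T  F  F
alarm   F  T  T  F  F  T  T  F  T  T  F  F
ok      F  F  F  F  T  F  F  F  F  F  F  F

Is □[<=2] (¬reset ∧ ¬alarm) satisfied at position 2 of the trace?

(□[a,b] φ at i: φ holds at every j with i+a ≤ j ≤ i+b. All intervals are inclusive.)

Check (¬reset ∧ ¬alarm) at every j in [2,4]:
  j=2: false
  j=3: true
  j=4: true
Fails at j=2 → formula fails.

Does not hold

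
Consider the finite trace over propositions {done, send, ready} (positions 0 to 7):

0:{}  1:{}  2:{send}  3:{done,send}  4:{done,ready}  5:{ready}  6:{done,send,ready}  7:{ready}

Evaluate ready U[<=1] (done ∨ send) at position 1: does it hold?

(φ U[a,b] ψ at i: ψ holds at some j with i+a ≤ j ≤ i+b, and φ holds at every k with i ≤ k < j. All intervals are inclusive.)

Need some j in [1,2] with (done ∨ send), and ready at every k in [1,j-1].
  j=1: (done ∨ send) false.
  j=2: (done ∨ send) holds, but ready fails at k=1 → not this j.
No j in the window works → until fails.

No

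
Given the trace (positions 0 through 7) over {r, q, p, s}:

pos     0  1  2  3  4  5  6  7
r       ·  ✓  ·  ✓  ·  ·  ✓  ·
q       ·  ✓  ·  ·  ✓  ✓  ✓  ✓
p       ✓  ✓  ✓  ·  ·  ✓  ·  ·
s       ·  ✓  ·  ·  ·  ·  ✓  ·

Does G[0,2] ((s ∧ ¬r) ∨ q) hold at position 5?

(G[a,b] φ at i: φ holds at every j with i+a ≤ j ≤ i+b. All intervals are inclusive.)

Check ((s ∧ ¬r) ∨ q) at every j in [5,7]:
  j=5: true
  j=6: true
  j=7: true
All positions satisfy it → formula holds.

Holds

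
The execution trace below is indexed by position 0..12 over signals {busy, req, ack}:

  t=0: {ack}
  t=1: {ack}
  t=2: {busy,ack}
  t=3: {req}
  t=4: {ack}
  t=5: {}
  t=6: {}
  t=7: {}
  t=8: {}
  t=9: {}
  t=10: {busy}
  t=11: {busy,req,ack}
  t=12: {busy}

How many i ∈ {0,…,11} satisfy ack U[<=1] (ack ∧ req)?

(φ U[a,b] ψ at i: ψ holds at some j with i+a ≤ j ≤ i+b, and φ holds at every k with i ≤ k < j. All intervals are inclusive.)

1

Evaluate at each i in [0,11]:
  i=0: ✗ (no rhs in [0,1])
  i=1: ✗ (no rhs in [1,2])
  i=2: ✗ (no rhs in [2,3])
  i=3: ✗ (no rhs in [3,4])
  i=4: ✗ (no rhs in [4,5])
  i=5: ✗ (no rhs in [5,6])
  i=6: ✗ (no rhs in [6,7])
  i=7: ✗ (no rhs in [7,8])
  i=8: ✗ (no rhs in [8,9])
  i=9: ✗ (no rhs in [9,10])
  i=10: ✗ (lhs fails at k=10 before rhs at j=11)
  i=11: ✓ (rhs at j=11)
Positions where it holds: {11} → 1.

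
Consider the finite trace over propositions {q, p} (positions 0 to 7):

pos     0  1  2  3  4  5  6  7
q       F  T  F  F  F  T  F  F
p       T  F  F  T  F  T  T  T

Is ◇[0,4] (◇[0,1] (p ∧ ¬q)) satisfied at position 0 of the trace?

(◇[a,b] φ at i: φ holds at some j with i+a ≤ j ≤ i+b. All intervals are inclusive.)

True

Check ◇[0,1] (p ∧ ¬q) at each j in [0,4]:
  j=0: holds (witness at 0)
  j=1: fails (none in [1,2])
  j=2: holds (witness at 3)
  j=3: holds (witness at 3)
  j=4: fails (none in [4,5])
Found at j=0 → formula holds.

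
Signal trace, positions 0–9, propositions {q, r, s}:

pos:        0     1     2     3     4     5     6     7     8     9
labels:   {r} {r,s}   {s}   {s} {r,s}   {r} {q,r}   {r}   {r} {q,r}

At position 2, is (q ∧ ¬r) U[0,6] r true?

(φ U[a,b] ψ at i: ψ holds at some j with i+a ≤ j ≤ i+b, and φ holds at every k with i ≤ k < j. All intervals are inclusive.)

False

Need some j in [2,8] with r, and (q ∧ ¬r) at every k in [2,j-1].
  j=2: r false.
  j=3: r false.
  j=4: r holds, but (q ∧ ¬r) fails at k=2 → not this j.
  j=5: r holds, but (q ∧ ¬r) fails at k=2 → not this j.
  j=6: r holds, but (q ∧ ¬r) fails at k=2 → not this j.
  j=7: r holds, but (q ∧ ¬r) fails at k=2 → not this j.
  j=8: r holds, but (q ∧ ¬r) fails at k=2 → not this j.
No j in the window works → until fails.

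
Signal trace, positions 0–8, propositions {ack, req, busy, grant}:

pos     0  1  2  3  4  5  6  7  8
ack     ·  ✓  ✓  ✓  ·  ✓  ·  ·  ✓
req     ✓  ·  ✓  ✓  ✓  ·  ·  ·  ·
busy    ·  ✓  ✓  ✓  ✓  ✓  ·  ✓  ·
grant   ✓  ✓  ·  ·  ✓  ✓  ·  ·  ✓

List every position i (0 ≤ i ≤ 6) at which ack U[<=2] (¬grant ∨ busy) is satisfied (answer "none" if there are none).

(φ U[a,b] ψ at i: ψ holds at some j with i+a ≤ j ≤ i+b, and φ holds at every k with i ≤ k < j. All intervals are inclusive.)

Evaluate at each i in [0,6]:
  i=0: ✗ (lhs fails at k=0 before rhs at j=1)
  i=1: ✓ (rhs at j=1)
  i=2: ✓ (rhs at j=2)
  i=3: ✓ (rhs at j=3)
  i=4: ✓ (rhs at j=4)
  i=5: ✓ (rhs at j=5)
  i=6: ✓ (rhs at j=6)

1, 2, 3, 4, 5, 6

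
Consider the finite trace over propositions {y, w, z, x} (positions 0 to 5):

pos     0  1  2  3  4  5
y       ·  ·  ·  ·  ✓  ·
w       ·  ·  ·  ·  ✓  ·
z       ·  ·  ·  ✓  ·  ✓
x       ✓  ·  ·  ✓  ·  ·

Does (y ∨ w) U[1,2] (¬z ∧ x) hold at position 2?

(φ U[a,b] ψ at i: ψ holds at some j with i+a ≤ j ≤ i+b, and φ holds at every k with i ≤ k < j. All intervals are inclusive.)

False

Need some j in [3,4] with (¬z ∧ x), and (y ∨ w) at every k in [2,j-1].
  j=3: (¬z ∧ x) false.
  j=4: (¬z ∧ x) false.
No j in the window works → until fails.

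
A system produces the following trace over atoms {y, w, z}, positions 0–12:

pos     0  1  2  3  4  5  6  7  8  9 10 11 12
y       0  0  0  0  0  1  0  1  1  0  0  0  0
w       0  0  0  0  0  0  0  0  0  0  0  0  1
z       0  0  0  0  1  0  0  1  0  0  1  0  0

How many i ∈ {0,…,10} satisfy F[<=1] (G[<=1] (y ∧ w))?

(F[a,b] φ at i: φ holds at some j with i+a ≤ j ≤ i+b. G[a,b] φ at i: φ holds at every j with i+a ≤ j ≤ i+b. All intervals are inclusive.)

0

Evaluate at each i in [0,10]:
  i=0: ✗ (none in [0,1])
  i=1: ✗ (none in [1,2])
  i=2: ✗ (none in [2,3])
  i=3: ✗ (none in [3,4])
  i=4: ✗ (none in [4,5])
  i=5: ✗ (none in [5,6])
  i=6: ✗ (none in [6,7])
  i=7: ✗ (none in [7,8])
  i=8: ✗ (none in [8,9])
  i=9: ✗ (none in [9,10])
  i=10: ✗ (none in [10,11])
Positions where it holds: {} → 0.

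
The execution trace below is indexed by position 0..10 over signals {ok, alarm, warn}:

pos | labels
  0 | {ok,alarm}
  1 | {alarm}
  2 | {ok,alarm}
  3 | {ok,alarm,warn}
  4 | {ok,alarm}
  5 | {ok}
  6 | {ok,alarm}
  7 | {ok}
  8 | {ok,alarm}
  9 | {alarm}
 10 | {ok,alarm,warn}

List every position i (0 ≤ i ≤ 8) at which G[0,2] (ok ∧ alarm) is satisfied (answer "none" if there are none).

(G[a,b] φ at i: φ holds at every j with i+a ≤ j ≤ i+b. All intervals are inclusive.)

Evaluate at each i in [0,8]:
  i=0: ✗ (fails at j=1)
  i=1: ✗ (fails at j=1)
  i=2: ✓ (all of [2,4])
  i=3: ✗ (fails at j=5)
  i=4: ✗ (fails at j=5)
  i=5: ✗ (fails at j=5)
  i=6: ✗ (fails at j=7)
  i=7: ✗ (fails at j=7)
  i=8: ✗ (fails at j=9)

2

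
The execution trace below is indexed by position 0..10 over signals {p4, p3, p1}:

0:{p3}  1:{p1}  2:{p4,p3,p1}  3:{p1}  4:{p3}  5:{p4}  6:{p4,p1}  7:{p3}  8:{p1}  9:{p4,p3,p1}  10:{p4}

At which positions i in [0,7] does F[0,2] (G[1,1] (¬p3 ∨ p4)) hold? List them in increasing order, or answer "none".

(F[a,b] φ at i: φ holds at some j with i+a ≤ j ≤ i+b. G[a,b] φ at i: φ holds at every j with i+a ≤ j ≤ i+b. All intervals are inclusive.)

0, 1, 2, 3, 4, 5, 6, 7

Evaluate at each i in [0,7]:
  i=0: ✓ (witness j=0)
  i=1: ✓ (witness j=1)
  i=2: ✓ (witness j=2)
  i=3: ✓ (witness j=4)
  i=4: ✓ (witness j=4)
  i=5: ✓ (witness j=5)
  i=6: ✓ (witness j=7)
  i=7: ✓ (witness j=7)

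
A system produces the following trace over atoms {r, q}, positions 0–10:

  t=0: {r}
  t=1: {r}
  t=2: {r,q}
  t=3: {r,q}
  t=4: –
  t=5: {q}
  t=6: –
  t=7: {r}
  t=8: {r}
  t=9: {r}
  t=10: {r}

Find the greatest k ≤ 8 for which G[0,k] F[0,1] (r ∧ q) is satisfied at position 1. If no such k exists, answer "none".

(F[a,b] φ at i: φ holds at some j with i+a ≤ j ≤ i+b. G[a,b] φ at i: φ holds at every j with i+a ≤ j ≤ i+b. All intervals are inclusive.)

2

F[0,1] (r ∧ q) must hold from j=1 onward; find where it first fails.
  j=1: holds
  j=2: holds
  j=3: holds
  j=4: fails
Holds on [1,3], so largest k = 2.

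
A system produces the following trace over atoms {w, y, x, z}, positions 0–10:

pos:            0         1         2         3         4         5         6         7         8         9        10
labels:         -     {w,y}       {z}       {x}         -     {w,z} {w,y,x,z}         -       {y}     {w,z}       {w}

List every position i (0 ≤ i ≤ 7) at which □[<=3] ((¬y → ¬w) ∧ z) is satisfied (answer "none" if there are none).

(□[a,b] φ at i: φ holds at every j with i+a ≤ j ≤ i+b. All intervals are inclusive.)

Evaluate at each i in [0,7]:
  i=0: ✗ (fails at j=0)
  i=1: ✗ (fails at j=1)
  i=2: ✗ (fails at j=3)
  i=3: ✗ (fails at j=3)
  i=4: ✗ (fails at j=4)
  i=5: ✗ (fails at j=5)
  i=6: ✗ (fails at j=7)
  i=7: ✗ (fails at j=7)

none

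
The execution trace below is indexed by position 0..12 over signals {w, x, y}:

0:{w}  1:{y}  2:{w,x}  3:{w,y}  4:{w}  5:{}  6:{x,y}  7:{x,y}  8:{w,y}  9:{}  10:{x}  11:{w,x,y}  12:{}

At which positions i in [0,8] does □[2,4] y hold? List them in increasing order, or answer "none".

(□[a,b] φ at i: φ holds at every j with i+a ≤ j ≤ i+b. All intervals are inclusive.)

Evaluate at each i in [0,8]:
  i=0: ✗ (fails at j=2)
  i=1: ✗ (fails at j=4)
  i=2: ✗ (fails at j=4)
  i=3: ✗ (fails at j=5)
  i=4: ✓ (all of [6,8])
  i=5: ✗ (fails at j=9)
  i=6: ✗ (fails at j=9)
  i=7: ✗ (fails at j=9)
  i=8: ✗ (fails at j=10)

4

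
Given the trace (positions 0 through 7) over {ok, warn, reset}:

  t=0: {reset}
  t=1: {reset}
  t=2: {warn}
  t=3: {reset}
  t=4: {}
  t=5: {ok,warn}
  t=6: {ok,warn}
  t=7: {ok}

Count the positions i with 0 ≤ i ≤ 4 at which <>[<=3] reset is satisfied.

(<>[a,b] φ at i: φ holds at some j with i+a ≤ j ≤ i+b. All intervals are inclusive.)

Evaluate at each i in [0,4]:
  i=0: ✓ (witness j=0)
  i=1: ✓ (witness j=1)
  i=2: ✓ (witness j=3)
  i=3: ✓ (witness j=3)
  i=4: ✗ (none in [4,7])
Positions where it holds: {0, 1, 2, 3} → 4.

4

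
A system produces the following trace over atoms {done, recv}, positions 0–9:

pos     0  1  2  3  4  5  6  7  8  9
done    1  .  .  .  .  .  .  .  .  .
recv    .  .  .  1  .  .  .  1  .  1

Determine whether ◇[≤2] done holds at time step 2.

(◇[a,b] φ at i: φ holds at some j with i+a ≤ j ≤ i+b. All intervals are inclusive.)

Does not hold

Check done at each j in [2,4]:
  j=2: false
  j=3: false
  j=4: false
No position in the window satisfies it → formula fails.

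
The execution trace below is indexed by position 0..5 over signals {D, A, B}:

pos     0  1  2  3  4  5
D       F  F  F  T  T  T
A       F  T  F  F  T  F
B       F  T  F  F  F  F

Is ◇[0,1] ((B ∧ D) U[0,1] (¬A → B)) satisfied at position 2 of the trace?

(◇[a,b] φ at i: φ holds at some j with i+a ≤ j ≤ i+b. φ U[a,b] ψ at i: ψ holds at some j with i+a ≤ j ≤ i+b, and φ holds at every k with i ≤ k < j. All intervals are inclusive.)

Check ((B ∧ D) U[0,1] (¬A → B)) at each j in [2,3]:
  j=2: fails
  j=3: fails
No position in the window satisfies it → formula fails.

Does not hold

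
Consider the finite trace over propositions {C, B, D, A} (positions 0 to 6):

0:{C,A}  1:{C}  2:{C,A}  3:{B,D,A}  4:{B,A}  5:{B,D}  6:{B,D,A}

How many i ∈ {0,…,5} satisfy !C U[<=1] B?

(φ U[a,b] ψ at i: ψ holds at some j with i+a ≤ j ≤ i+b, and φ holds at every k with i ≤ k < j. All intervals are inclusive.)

3

Evaluate at each i in [0,5]:
  i=0: ✗ (no rhs in [0,1])
  i=1: ✗ (no rhs in [1,2])
  i=2: ✗ (lhs fails at k=2 before rhs at j=3)
  i=3: ✓ (rhs at j=3)
  i=4: ✓ (rhs at j=4)
  i=5: ✓ (rhs at j=5)
Positions where it holds: {3, 4, 5} → 3.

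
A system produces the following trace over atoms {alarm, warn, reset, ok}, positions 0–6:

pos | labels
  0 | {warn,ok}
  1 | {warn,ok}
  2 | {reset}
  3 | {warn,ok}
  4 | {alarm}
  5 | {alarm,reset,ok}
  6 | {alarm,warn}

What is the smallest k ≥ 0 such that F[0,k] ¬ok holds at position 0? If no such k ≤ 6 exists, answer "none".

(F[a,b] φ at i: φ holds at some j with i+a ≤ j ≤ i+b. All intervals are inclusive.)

Scan j = 0,1,… for ¬ok:
  j=0: fails
  j=1: fails
  j=2: holds
First hit at j=2, so smallest k = 2-0 = 2.

2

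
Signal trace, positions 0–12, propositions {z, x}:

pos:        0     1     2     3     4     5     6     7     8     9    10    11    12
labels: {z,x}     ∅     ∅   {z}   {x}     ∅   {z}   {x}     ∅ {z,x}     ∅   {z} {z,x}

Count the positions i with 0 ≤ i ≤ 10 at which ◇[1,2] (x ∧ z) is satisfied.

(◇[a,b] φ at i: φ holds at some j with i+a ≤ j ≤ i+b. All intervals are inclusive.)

Evaluate at each i in [0,10]:
  i=0: ✗ (none in [1,2])
  i=1: ✗ (none in [2,3])
  i=2: ✗ (none in [3,4])
  i=3: ✗ (none in [4,5])
  i=4: ✗ (none in [5,6])
  i=5: ✗ (none in [6,7])
  i=6: ✗ (none in [7,8])
  i=7: ✓ (witness j=9)
  i=8: ✓ (witness j=9)
  i=9: ✗ (none in [10,11])
  i=10: ✓ (witness j=12)
Positions where it holds: {7, 8, 10} → 3.

3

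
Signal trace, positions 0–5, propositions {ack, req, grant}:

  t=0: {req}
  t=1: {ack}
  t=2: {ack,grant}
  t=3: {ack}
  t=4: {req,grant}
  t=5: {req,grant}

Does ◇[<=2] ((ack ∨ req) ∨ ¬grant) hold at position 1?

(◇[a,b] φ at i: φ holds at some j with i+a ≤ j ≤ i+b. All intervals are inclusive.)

Holds

Check ((ack ∨ req) ∨ ¬grant) at each j in [1,3]:
  j=1: true
  j=2: true
  j=3: true
Found at j=1 → formula holds.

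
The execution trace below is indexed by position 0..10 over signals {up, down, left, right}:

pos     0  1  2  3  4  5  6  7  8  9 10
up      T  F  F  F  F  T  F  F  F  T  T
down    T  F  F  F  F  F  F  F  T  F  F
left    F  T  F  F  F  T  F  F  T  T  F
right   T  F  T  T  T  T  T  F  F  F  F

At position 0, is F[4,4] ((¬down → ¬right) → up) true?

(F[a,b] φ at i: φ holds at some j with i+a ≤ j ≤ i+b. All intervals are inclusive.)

True

Check ((¬down → ¬right) → up) at each j in [4,4]:
  j=4: true
Found at j=4 → formula holds.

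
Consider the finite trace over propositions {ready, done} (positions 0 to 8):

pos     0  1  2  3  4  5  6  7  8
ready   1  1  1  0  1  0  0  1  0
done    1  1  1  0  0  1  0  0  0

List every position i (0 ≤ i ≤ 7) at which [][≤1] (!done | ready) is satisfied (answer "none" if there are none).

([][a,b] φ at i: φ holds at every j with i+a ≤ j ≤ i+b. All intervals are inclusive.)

0, 1, 2, 3, 6, 7

Evaluate at each i in [0,7]:
  i=0: ✓ (all of [0,1])
  i=1: ✓ (all of [1,2])
  i=2: ✓ (all of [2,3])
  i=3: ✓ (all of [3,4])
  i=4: ✗ (fails at j=5)
  i=5: ✗ (fails at j=5)
  i=6: ✓ (all of [6,7])
  i=7: ✓ (all of [7,8])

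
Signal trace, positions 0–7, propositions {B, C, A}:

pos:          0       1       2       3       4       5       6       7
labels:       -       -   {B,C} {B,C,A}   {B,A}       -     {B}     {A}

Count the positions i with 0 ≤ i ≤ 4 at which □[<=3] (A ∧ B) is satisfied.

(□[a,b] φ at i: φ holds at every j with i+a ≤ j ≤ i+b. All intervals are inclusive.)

Evaluate at each i in [0,4]:
  i=0: ✗ (fails at j=0)
  i=1: ✗ (fails at j=1)
  i=2: ✗ (fails at j=2)
  i=3: ✗ (fails at j=5)
  i=4: ✗ (fails at j=5)
Positions where it holds: {} → 0.

0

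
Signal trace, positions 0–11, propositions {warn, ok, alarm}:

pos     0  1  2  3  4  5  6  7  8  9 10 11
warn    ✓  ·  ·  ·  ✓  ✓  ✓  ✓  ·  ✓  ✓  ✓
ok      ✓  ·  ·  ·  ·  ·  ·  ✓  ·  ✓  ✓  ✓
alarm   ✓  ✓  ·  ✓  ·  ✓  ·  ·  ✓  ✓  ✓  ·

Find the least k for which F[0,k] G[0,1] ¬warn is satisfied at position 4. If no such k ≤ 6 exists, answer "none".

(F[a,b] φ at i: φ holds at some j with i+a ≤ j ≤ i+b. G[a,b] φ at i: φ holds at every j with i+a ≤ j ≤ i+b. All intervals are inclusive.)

Scan j = 4,5,… for G[0,1] ¬warn:
  j=4: fails
  j=5: fails
  j=6: fails
  j=7: fails
  j=8: fails
  j=9: fails
  j=10: fails
No j in [4,10] satisfies it → none.

none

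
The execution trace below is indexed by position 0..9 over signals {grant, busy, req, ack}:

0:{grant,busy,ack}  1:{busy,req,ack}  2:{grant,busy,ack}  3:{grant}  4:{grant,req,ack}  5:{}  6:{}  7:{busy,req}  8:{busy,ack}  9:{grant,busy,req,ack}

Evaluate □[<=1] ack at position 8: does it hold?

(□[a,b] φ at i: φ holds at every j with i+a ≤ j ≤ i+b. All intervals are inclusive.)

Check ack at every j in [8,9]:
  j=8: true
  j=9: true
All positions satisfy it → formula holds.

Holds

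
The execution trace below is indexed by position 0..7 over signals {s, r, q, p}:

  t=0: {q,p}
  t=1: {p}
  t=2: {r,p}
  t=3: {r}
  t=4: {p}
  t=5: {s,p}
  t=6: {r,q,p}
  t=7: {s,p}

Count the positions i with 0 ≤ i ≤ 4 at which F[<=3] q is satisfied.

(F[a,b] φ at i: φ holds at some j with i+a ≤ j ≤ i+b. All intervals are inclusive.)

3

Evaluate at each i in [0,4]:
  i=0: ✓ (witness j=0)
  i=1: ✗ (none in [1,4])
  i=2: ✗ (none in [2,5])
  i=3: ✓ (witness j=6)
  i=4: ✓ (witness j=6)
Positions where it holds: {0, 3, 4} → 3.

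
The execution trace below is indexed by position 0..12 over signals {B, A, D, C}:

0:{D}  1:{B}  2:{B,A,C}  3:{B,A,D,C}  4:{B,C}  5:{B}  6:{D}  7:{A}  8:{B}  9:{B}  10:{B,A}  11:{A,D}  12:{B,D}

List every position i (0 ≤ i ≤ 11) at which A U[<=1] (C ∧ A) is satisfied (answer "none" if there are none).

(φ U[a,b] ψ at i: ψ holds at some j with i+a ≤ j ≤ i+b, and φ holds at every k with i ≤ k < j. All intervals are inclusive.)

2, 3

Evaluate at each i in [0,11]:
  i=0: ✗ (no rhs in [0,1])
  i=1: ✗ (lhs fails at k=1 before rhs at j=2)
  i=2: ✓ (rhs at j=2)
  i=3: ✓ (rhs at j=3)
  i=4: ✗ (no rhs in [4,5])
  i=5: ✗ (no rhs in [5,6])
  i=6: ✗ (no rhs in [6,7])
  i=7: ✗ (no rhs in [7,8])
  i=8: ✗ (no rhs in [8,9])
  i=9: ✗ (no rhs in [9,10])
  i=10: ✗ (no rhs in [10,11])
  i=11: ✗ (no rhs in [11,12])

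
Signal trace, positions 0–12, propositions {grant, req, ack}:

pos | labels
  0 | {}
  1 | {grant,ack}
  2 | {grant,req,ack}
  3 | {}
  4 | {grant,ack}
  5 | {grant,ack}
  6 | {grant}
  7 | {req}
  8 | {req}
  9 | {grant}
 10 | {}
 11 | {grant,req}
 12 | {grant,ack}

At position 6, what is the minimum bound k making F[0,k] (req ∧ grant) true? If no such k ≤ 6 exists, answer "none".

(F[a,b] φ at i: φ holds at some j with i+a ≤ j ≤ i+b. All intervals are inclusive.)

Scan j = 6,7,… for (req ∧ grant):
  j=6: fails
  j=7: fails
  j=8: fails
  j=9: fails
  j=10: fails
  j=11: holds
First hit at j=11, so smallest k = 11-6 = 5.

5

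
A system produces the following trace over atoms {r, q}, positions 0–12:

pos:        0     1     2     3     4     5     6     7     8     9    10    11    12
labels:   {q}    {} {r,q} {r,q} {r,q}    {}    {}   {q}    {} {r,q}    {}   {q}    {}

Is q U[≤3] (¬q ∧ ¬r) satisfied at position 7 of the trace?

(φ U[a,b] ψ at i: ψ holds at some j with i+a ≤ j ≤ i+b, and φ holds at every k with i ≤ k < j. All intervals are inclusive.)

Yes

Need some j in [7,10] with (¬q ∧ ¬r), and q at every k in [7,j-1].
  j=7: (¬q ∧ ¬r) false.
  j=8: (¬q ∧ ¬r) holds; q holds at every k in [7,7] → satisfied.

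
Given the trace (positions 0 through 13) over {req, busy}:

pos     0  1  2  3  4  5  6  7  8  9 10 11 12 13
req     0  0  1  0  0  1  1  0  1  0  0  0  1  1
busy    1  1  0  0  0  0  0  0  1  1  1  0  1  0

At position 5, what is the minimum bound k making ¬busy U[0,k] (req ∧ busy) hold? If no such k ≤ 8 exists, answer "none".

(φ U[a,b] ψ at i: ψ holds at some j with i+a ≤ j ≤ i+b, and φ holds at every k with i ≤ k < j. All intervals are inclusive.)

Need earliest j ≥ 5 with (req ∧ busy), and ¬busy at every k in [5,j-1].
  j=5: rhs fails.
  j=6: rhs fails.
  j=7: rhs fails.
  j=8: rhs holds; lhs holds on [5,7]. k = 3.

3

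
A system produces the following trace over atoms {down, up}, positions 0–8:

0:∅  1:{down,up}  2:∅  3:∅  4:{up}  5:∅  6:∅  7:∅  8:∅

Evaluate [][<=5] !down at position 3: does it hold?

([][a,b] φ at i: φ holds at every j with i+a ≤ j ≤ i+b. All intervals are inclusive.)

Yes

Check !down at every j in [3,8]:
  j=3: true
  j=4: true
  j=5: true
  j=6: true
  j=7: true
  j=8: true
All positions satisfy it → formula holds.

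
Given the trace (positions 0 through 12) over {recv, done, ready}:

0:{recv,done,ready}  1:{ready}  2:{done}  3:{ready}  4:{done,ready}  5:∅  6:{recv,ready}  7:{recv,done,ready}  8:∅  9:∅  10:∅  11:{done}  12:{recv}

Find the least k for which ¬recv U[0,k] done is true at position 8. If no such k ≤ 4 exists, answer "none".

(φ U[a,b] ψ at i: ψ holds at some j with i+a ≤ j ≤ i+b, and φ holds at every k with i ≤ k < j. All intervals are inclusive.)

Need earliest j ≥ 8 with done, and ¬recv at every k in [8,j-1].
  j=8: rhs fails.
  j=9: rhs fails.
  j=10: rhs fails.
  j=11: rhs holds; lhs holds on [8,10]. k = 3.

3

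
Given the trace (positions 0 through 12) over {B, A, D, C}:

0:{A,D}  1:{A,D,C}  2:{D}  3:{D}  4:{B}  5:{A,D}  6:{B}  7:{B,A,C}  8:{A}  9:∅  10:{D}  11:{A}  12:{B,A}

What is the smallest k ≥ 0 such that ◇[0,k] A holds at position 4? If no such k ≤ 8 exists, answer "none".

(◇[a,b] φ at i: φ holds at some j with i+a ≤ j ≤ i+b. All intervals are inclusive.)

1

Scan j = 4,5,… for A:
  j=4: fails
  j=5: holds
First hit at j=5, so smallest k = 5-4 = 1.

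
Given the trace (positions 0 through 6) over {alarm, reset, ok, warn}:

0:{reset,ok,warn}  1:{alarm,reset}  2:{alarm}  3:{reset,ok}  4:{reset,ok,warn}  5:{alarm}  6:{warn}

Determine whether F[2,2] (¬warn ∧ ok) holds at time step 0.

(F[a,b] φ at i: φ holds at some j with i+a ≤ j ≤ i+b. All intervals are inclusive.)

False

Check (¬warn ∧ ok) at each j in [2,2]:
  j=2: false
No position in the window satisfies it → formula fails.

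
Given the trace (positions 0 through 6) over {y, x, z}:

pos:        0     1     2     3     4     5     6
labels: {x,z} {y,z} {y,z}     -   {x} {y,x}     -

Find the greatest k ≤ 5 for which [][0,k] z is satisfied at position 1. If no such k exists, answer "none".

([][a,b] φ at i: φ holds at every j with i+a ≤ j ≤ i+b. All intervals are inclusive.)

1

z must hold from j=1 onward; find where it first fails.
  j=1: holds
  j=2: holds
  j=3: fails
Holds on [1,2], so largest k = 1.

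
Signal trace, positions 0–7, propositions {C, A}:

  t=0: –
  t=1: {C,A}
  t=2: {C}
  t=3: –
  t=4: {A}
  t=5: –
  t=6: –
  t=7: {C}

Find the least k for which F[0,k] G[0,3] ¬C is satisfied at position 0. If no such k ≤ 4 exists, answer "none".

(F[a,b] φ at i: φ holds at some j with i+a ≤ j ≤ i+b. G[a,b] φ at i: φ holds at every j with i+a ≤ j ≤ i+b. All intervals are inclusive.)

Scan j = 0,1,… for G[0,3] ¬C:
  j=0: fails
  j=1: fails
  j=2: fails
  j=3: holds
First hit at j=3, so smallest k = 3-0 = 3.

3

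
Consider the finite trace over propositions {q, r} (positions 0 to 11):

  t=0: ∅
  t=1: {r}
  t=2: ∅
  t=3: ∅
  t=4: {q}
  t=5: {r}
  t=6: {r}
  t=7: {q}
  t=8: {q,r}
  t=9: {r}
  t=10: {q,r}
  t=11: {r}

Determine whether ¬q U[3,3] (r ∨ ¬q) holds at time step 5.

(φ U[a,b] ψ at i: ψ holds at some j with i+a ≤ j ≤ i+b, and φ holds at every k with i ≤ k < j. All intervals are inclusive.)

Need some j in [8,8] with (r ∨ ¬q), and ¬q at every k in [5,j-1].
  j=8: (r ∨ ¬q) holds, but ¬q fails at k=7 → not this j.
No j in the window works → until fails.

No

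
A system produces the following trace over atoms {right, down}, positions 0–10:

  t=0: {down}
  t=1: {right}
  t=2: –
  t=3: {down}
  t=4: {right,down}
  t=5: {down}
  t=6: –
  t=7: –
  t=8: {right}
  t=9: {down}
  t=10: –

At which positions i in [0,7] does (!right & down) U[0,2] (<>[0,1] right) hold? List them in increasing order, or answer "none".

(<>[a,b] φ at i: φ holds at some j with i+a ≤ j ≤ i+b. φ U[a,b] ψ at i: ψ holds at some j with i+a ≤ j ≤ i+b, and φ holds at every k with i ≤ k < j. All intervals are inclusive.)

0, 1, 3, 4, 7

Evaluate at each i in [0,7]:
  i=0: ✓ (rhs at j=0)
  i=1: ✓ (rhs at j=1)
  i=2: ✗ (lhs fails at k=2 before rhs at j=3)
  i=3: ✓ (rhs at j=3)
  i=4: ✓ (rhs at j=4)
  i=5: ✗ (lhs fails at k=6 before rhs at j=7)
  i=6: ✗ (lhs fails at k=6 before rhs at j=7)
  i=7: ✓ (rhs at j=7)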